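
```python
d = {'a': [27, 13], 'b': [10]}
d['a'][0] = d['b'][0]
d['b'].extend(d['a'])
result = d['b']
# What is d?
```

After line 1: d = {'a': [27, 13], 'b': [10]}
After line 2 (a[0] = b[0] = 10): d = {'a': [10, 13], 'b': [10]}
After line 3 (b.extend(a) appends [10, 13]): d = {'a': [10, 13], 'b': [10, 10, 13]}
After line 4: result = d['b'] = [10, 10, 13]

{'a': [10, 13], 'b': [10, 10, 13]}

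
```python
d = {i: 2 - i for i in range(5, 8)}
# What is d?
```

{5: -3, 6: -4, 7: -5}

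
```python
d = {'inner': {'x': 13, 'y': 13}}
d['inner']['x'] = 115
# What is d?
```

After line 1: d = {'inner': {'x': 13, 'y': 13}}
After line 2 (inner x overwritten): d = {'inner': {'x': 115, 'y': 13}}

{'inner': {'x': 115, 'y': 13}}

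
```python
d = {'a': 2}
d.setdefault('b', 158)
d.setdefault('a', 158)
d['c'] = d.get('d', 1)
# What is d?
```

After line 1: d = {'a': 2}
After line 2 (setdefault adds 'b'=158): d = {'a': 2, 'b': 158}
After line 3 (setdefault 'a' no-op, already exists): d = {'a': 2, 'b': 158}
After line 4 (get('d', 1) returns default since 'd' not in d): d = {'a': 2, 'b': 158, 'c': 1}

{'a': 2, 'b': 158, 'c': 1}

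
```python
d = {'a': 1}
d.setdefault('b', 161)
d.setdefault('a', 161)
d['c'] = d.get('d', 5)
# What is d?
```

After line 1: d = {'a': 1}
After line 2 (setdefault adds 'b'=161): d = {'a': 1, 'b': 161}
After line 3 (setdefault 'a' no-op, already exists): d = {'a': 1, 'b': 161}
After line 4 (get('d', 5) returns default since 'd' not in d): d = {'a': 1, 'b': 161, 'c': 5}

{'a': 1, 'b': 161, 'c': 5}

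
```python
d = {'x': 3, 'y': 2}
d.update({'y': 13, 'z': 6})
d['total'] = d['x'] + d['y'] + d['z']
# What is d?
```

After line 1: d = {'x': 3, 'y': 2}
After line 2 (y overwritten, z added): d = {'x': 3, 'y': 13, 'z': 6}
After line 3 (total = 3 + 13 + 6 = 22): d = {'x': 3, 'y': 13, 'z': 6, 'total': 22}

{'x': 3, 'y': 13, 'z': 6, 'total': 22}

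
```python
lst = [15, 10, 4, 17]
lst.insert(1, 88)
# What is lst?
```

[15, 88, 10, 4, 17]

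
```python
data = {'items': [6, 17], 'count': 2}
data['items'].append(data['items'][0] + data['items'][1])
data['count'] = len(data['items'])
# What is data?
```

After line 1: data = {'items': [6, 17], 'count': 2}
After line 2 (append 6 + 17 = 23): data = {'items': [6, 17, 23], 'count': 2}
After line 3 (count = len(items) = 3): data = {'items': [6, 17, 23], 'count': 3}

{'items': [6, 17, 23], 'count': 3}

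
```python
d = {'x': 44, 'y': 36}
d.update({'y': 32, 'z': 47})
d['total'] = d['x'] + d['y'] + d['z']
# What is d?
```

After line 1: d = {'x': 44, 'y': 36}
After line 2 (y overwritten, z added): d = {'x': 44, 'y': 32, 'z': 47}
After line 3 (total = 44 + 32 + 47 = 123): d = {'x': 44, 'y': 32, 'z': 47, 'total': 123}

{'x': 44, 'y': 32, 'z': 47, 'total': 123}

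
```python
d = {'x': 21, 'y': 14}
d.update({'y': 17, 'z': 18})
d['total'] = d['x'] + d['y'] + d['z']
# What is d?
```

After line 1: d = {'x': 21, 'y': 14}
After line 2 (y overwritten, z added): d = {'x': 21, 'y': 17, 'z': 18}
After line 3 (total = 21 + 17 + 18 = 56): d = {'x': 21, 'y': 17, 'z': 18, 'total': 56}

{'x': 21, 'y': 17, 'z': 18, 'total': 56}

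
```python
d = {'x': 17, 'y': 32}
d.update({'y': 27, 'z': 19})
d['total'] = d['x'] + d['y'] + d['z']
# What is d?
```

After line 1: d = {'x': 17, 'y': 32}
After line 2 (y overwritten, z added): d = {'x': 17, 'y': 27, 'z': 19}
After line 3 (total = 17 + 27 + 19 = 63): d = {'x': 17, 'y': 27, 'z': 19, 'total': 63}

{'x': 17, 'y': 27, 'z': 19, 'total': 63}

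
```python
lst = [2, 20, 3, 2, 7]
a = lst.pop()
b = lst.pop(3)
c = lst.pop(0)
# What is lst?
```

After line 1: lst = [2, 20, 3, 2, 7]
After line 2 (pop() -> a = 7): lst = [2, 20, 3, 2]
After line 3 (pop(3) -> b = 2): lst = [2, 20, 3]
After line 4 (pop(0) -> c = 2): lst = [20, 3]

[20, 3]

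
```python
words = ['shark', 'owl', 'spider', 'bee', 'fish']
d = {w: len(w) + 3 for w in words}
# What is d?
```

{'shark': 8, 'owl': 6, 'spider': 9, 'bee': 6, 'fish': 7}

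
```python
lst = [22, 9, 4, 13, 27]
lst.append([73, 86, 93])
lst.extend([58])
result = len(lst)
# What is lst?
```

After line 1: lst = [22, 9, 4, 13, 27]
After line 2 (append adds [73, 86, 93] as single element): lst = [22, 9, 4, 13, 27, [73, 86, 93]]
After line 3 (extend unpacks [58], adds 58): lst = [22, 9, 4, 13, 27, [73, 86, 93], 58]
After line 4: result = len(lst) = 7

[22, 9, 4, 13, 27, [73, 86, 93], 58]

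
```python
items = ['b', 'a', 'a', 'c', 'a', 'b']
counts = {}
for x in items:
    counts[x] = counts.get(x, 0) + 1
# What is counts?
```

Initial: counts = {}, items = ['b', 'a', 'a', 'c', 'a', 'b']
See 'b': counts = {'b': 1}
See 'a': counts = {'b': 1, 'a': 1}
See 'a': counts = {'b': 1, 'a': 2}
See 'c': counts = {'b': 1, 'a': 2, 'c': 1}
See 'a': counts = {'b': 1, 'a': 3, 'c': 1}
See 'b': counts = {'b': 2, 'a': 3, 'c': 1}

{'b': 2, 'a': 3, 'c': 1}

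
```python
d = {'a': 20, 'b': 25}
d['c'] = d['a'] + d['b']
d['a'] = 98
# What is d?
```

After line 1: d = {'a': 20, 'b': 25}
After line 2 (d['c'] = 20 + 25): d = {'a': 20, 'b': 25, 'c': 45}
After line 3: d = {'a': 98, 'b': 25, 'c': 45}

{'a': 98, 'b': 25, 'c': 45}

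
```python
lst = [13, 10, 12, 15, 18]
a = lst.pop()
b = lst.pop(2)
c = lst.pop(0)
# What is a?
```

After line 1: lst = [13, 10, 12, 15, 18]
After line 2 (pop() -> a = 18): lst = [13, 10, 12, 15]
After line 3 (pop(2) -> b = 12): lst = [13, 10, 15]
After line 4 (pop(0) -> c = 13): lst = [10, 15]

18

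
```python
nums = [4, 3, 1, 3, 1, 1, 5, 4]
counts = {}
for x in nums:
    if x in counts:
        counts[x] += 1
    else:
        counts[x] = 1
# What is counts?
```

Initial: counts = {}, nums = [4, 3, 1, 3, 1, 1, 5, 4]
See 4: counts = {4: 1}
See 3: counts = {4: 1, 3: 1}
See 1: counts = {4: 1, 3: 1, 1: 1}
See 3: counts = {4: 1, 3: 2, 1: 1}
See 1: counts = {4: 1, 3: 2, 1: 2}
See 1: counts = {4: 1, 3: 2, 1: 3}
See 5: counts = {4: 1, 3: 2, 1: 3, 5: 1}
See 4: counts = {4: 2, 3: 2, 1: 3, 5: 1}

{4: 2, 3: 2, 1: 3, 5: 1}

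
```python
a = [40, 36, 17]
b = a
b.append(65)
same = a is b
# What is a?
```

After line 1: a = [40, 36, 17]
After line 2 (b = a is an alias, same object): a = [40, 36, 17], b = [40, 36, 17]
After line 3 (b.append mutates the shared list): a = [40, 36, 17, 65], b = [40, 36, 17, 65]
After line 4 (same = a is b; same object -> True): same = True

[40, 36, 17, 65]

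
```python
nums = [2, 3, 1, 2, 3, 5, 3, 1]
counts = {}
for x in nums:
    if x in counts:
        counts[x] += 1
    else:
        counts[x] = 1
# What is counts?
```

Initial: counts = {}, nums = [2, 3, 1, 2, 3, 5, 3, 1]
See 2: counts = {2: 1}
See 3: counts = {2: 1, 3: 1}
See 1: counts = {2: 1, 3: 1, 1: 1}
See 2: counts = {2: 2, 3: 1, 1: 1}
See 3: counts = {2: 2, 3: 2, 1: 1}
See 5: counts = {2: 2, 3: 2, 1: 1, 5: 1}
See 3: counts = {2: 2, 3: 3, 1: 1, 5: 1}
See 1: counts = {2: 2, 3: 3, 1: 2, 5: 1}

{2: 2, 3: 3, 1: 2, 5: 1}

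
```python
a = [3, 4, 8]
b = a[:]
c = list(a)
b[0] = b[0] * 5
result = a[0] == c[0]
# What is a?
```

After line 1: a = [3, 4, 8]
After line 2 (b = a[:], copy): a = [3, 4, 8], b = [3, 4, 8]
After line 3 (c = list(a) is a copy, new object): c = [3, 4, 8]
After line 4 (b[0] = 3 * 5 = 15; only b mutates (copy)): a = [3, 4, 8], b = [15, 4, 8], c = [3, 4, 8]
After line 5 (a[0] = 3, c[0] = 3; result = True)

[3, 4, 8]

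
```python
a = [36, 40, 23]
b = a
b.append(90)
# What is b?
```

After line 1: a = [36, 40, 23]
After line 2 (b = a is an alias, same object): a = [36, 40, 23], b = [36, 40, 23]
After line 3 (b.append mutates the shared list): a = [36, 40, 23, 90], b = [36, 40, 23, 90]

[36, 40, 23, 90]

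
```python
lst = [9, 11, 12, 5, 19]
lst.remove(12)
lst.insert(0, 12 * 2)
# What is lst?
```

After line 1: lst = [9, 11, 12, 5, 19]
After line 2 (remove first 12): lst = [9, 11, 5, 19]
After line 3 (insert 24 at index 0): lst = [24, 9, 11, 5, 19]

[24, 9, 11, 5, 19]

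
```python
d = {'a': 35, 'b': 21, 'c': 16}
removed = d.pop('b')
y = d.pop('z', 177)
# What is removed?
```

After line 1: d = {'a': 35, 'b': 21, 'c': 16}
After line 2 (pop 'b' returns 21): d = {'a': 35, 'c': 16}, removed = 21
After line 3 (pop 'z' missing, returns default 177): d = {'a': 35, 'c': 16}, y = 177

21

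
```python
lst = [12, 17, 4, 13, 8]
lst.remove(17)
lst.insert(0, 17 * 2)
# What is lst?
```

After line 1: lst = [12, 17, 4, 13, 8]
After line 2 (remove first 17): lst = [12, 4, 13, 8]
After line 3 (insert 34 at index 0): lst = [34, 12, 4, 13, 8]

[34, 12, 4, 13, 8]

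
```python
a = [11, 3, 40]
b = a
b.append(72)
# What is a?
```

After line 1: a = [11, 3, 40]
After line 2 (b = a is an alias, same object): a = [11, 3, 40], b = [11, 3, 40]
After line 3 (b.append mutates the shared list): a = [11, 3, 40, 72], b = [11, 3, 40, 72]

[11, 3, 40, 72]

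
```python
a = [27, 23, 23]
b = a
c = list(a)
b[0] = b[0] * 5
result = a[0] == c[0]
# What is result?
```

After line 1: a = [27, 23, 23]
After line 2 (b = a, alias): a = [27, 23, 23], b = [27, 23, 23]
After line 3 (c = list(a) is a copy, new object): c = [27, 23, 23]
After line 4 (b[0] = 27 * 5 = 135; mutates shared a/b): a = b = [135, 23, 23], c = [27, 23, 23]
After line 5 (a[0] = 135, c[0] = 27; result = False)

False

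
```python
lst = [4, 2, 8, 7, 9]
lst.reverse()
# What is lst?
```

[9, 7, 8, 2, 4]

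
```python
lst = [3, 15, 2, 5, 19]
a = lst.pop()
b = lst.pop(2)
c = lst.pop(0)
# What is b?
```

After line 1: lst = [3, 15, 2, 5, 19]
After line 2 (pop() -> a = 19): lst = [3, 15, 2, 5]
After line 3 (pop(2) -> b = 2): lst = [3, 15, 5]
After line 4 (pop(0) -> c = 3): lst = [15, 5]

2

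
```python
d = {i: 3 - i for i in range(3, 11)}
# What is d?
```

{3: 0, 4: -1, 5: -2, 6: -3, 7: -4, 8: -5, 9: -6, 10: -7}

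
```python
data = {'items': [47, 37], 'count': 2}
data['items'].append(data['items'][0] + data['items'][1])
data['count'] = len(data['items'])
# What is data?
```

After line 1: data = {'items': [47, 37], 'count': 2}
After line 2 (append 47 + 37 = 84): data = {'items': [47, 37, 84], 'count': 2}
After line 3 (count = len(items) = 3): data = {'items': [47, 37, 84], 'count': 3}

{'items': [47, 37, 84], 'count': 3}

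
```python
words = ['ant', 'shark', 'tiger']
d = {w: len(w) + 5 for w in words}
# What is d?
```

{'ant': 8, 'shark': 10, 'tiger': 10}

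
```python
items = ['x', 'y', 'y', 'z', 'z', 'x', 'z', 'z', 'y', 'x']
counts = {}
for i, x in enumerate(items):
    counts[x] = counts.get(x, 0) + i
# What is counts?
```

Initial: counts = {}, items = ['x', 'y', 'y', 'z', 'z', 'x', 'z', 'z', 'y', 'x']
i=0, x='x': counts = {'x': 0}
i=1, x='y': counts = {'x': 0, 'y': 1}
i=2, x='y': counts = {'x': 0, 'y': 3}
i=3, x='z': counts = {'x': 0, 'y': 3, 'z': 3}
i=4, x='z': counts = {'x': 0, 'y': 3, 'z': 7}
i=5, x='x': counts = {'x': 5, 'y': 3, 'z': 7}
i=6, x='z': counts = {'x': 5, 'y': 3, 'z': 13}
i=7, x='z': counts = {'x': 5, 'y': 3, 'z': 20}
i=8, x='y': counts = {'x': 5, 'y': 11, 'z': 20}
i=9, x='x': counts = {'x': 14, 'y': 11, 'z': 20}

{'x': 14, 'y': 11, 'z': 20}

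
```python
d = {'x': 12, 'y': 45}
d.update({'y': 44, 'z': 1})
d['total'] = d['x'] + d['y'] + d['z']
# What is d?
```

After line 1: d = {'x': 12, 'y': 45}
After line 2 (y overwritten, z added): d = {'x': 12, 'y': 44, 'z': 1}
After line 3 (total = 12 + 44 + 1 = 57): d = {'x': 12, 'y': 44, 'z': 1, 'total': 57}

{'x': 12, 'y': 44, 'z': 1, 'total': 57}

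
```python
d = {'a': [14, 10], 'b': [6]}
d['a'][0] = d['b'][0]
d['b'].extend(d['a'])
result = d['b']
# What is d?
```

After line 1: d = {'a': [14, 10], 'b': [6]}
After line 2 (a[0] = b[0] = 6): d = {'a': [6, 10], 'b': [6]}
After line 3 (b.extend(a) appends [6, 10]): d = {'a': [6, 10], 'b': [6, 6, 10]}
After line 4: result = d['b'] = [6, 6, 10]

{'a': [6, 10], 'b': [6, 6, 10]}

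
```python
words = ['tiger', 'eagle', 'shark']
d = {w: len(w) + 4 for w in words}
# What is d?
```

{'tiger': 9, 'eagle': 9, 'shark': 9}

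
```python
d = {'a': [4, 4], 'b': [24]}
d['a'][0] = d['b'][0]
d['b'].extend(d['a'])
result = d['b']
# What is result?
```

After line 1: d = {'a': [4, 4], 'b': [24]}
After line 2 (a[0] = b[0] = 24): d = {'a': [24, 4], 'b': [24]}
After line 3 (b.extend(a) appends [24, 4]): d = {'a': [24, 4], 'b': [24, 24, 4]}
After line 4: result = d['b'] = [24, 24, 4]

[24, 24, 4]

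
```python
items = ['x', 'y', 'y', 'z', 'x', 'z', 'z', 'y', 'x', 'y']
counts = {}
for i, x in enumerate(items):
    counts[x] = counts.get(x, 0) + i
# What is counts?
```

Initial: counts = {}, items = ['x', 'y', 'y', 'z', 'x', 'z', 'z', 'y', 'x', 'y']
i=0, x='x': counts = {'x': 0}
i=1, x='y': counts = {'x': 0, 'y': 1}
i=2, x='y': counts = {'x': 0, 'y': 3}
i=3, x='z': counts = {'x': 0, 'y': 3, 'z': 3}
i=4, x='x': counts = {'x': 4, 'y': 3, 'z': 3}
i=5, x='z': counts = {'x': 4, 'y': 3, 'z': 8}
i=6, x='z': counts = {'x': 4, 'y': 3, 'z': 14}
i=7, x='y': counts = {'x': 4, 'y': 10, 'z': 14}
i=8, x='x': counts = {'x': 12, 'y': 10, 'z': 14}
i=9, x='y': counts = {'x': 12, 'y': 19, 'z': 14}

{'x': 12, 'y': 19, 'z': 14}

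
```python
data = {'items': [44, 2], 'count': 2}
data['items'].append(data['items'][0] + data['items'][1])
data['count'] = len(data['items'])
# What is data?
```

After line 1: data = {'items': [44, 2], 'count': 2}
After line 2 (append 44 + 2 = 46): data = {'items': [44, 2, 46], 'count': 2}
After line 3 (count = len(items) = 3): data = {'items': [44, 2, 46], 'count': 3}

{'items': [44, 2, 46], 'count': 3}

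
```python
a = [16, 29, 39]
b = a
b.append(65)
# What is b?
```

After line 1: a = [16, 29, 39]
After line 2 (b = a is an alias, same object): a = [16, 29, 39], b = [16, 29, 39]
After line 3 (b.append mutates the shared list): a = [16, 29, 39, 65], b = [16, 29, 39, 65]

[16, 29, 39, 65]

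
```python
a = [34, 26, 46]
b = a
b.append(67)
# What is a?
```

After line 1: a = [34, 26, 46]
After line 2 (b = a is an alias, same object): a = [34, 26, 46], b = [34, 26, 46]
After line 3 (b.append mutates the shared list): a = [34, 26, 46, 67], b = [34, 26, 46, 67]

[34, 26, 46, 67]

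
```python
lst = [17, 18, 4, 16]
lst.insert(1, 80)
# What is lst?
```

[17, 80, 18, 4, 16]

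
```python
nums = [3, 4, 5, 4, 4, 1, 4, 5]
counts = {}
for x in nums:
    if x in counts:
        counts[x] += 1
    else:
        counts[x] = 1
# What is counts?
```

Initial: counts = {}, nums = [3, 4, 5, 4, 4, 1, 4, 5]
See 3: counts = {3: 1}
See 4: counts = {3: 1, 4: 1}
See 5: counts = {3: 1, 4: 1, 5: 1}
See 4: counts = {3: 1, 4: 2, 5: 1}
See 4: counts = {3: 1, 4: 3, 5: 1}
See 1: counts = {3: 1, 4: 3, 5: 1, 1: 1}
See 4: counts = {3: 1, 4: 4, 5: 1, 1: 1}
See 5: counts = {3: 1, 4: 4, 5: 2, 1: 1}

{3: 1, 4: 4, 5: 2, 1: 1}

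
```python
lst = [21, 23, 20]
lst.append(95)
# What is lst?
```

[21, 23, 20, 95]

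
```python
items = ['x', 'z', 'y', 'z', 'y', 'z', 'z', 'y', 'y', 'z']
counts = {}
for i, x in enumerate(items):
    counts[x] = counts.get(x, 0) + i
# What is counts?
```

Initial: counts = {}, items = ['x', 'z', 'y', 'z', 'y', 'z', 'z', 'y', 'y', 'z']
i=0, x='x': counts = {'x': 0}
i=1, x='z': counts = {'x': 0, 'z': 1}
i=2, x='y': counts = {'x': 0, 'z': 1, 'y': 2}
i=3, x='z': counts = {'x': 0, 'z': 4, 'y': 2}
i=4, x='y': counts = {'x': 0, 'z': 4, 'y': 6}
i=5, x='z': counts = {'x': 0, 'z': 9, 'y': 6}
i=6, x='z': counts = {'x': 0, 'z': 15, 'y': 6}
i=7, x='y': counts = {'x': 0, 'z': 15, 'y': 13}
i=8, x='y': counts = {'x': 0, 'z': 15, 'y': 21}
i=9, x='z': counts = {'x': 0, 'z': 24, 'y': 21}

{'x': 0, 'z': 24, 'y': 21}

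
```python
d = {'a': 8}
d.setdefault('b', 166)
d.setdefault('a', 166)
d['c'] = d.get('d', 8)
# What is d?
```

After line 1: d = {'a': 8}
After line 2 (setdefault adds 'b'=166): d = {'a': 8, 'b': 166}
After line 3 (setdefault 'a' no-op, already exists): d = {'a': 8, 'b': 166}
After line 4 (get('d', 8) returns default since 'd' not in d): d = {'a': 8, 'b': 166, 'c': 8}

{'a': 8, 'b': 166, 'c': 8}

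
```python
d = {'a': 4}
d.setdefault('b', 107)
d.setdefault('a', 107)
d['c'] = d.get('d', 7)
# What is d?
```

After line 1: d = {'a': 4}
After line 2 (setdefault adds 'b'=107): d = {'a': 4, 'b': 107}
After line 3 (setdefault 'a' no-op, already exists): d = {'a': 4, 'b': 107}
After line 4 (get('d', 7) returns default since 'd' not in d): d = {'a': 4, 'b': 107, 'c': 7}

{'a': 4, 'b': 107, 'c': 7}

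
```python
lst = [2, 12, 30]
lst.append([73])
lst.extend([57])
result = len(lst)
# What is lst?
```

After line 1: lst = [2, 12, 30]
After line 2 (append adds [73] as single element): lst = [2, 12, 30, [73]]
After line 3 (extend unpacks [57], adds 57): lst = [2, 12, 30, [73], 57]
After line 4: result = len(lst) = 5

[2, 12, 30, [73], 57]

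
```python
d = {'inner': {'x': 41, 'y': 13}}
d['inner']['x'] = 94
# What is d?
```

After line 1: d = {'inner': {'x': 41, 'y': 13}}
After line 2 (inner x overwritten): d = {'inner': {'x': 94, 'y': 13}}

{'inner': {'x': 94, 'y': 13}}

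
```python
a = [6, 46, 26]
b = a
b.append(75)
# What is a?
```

After line 1: a = [6, 46, 26]
After line 2 (b = a is an alias, same object): a = [6, 46, 26], b = [6, 46, 26]
After line 3 (b.append mutates the shared list): a = [6, 46, 26, 75], b = [6, 46, 26, 75]

[6, 46, 26, 75]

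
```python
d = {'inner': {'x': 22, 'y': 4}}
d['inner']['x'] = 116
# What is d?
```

After line 1: d = {'inner': {'x': 22, 'y': 4}}
After line 2 (inner x overwritten): d = {'inner': {'x': 116, 'y': 4}}

{'inner': {'x': 116, 'y': 4}}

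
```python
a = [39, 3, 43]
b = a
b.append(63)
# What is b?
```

After line 1: a = [39, 3, 43]
After line 2 (b = a is an alias, same object): a = [39, 3, 43], b = [39, 3, 43]
After line 3 (b.append mutates the shared list): a = [39, 3, 43, 63], b = [39, 3, 43, 63]

[39, 3, 43, 63]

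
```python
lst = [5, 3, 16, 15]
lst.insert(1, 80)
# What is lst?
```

[5, 80, 3, 16, 15]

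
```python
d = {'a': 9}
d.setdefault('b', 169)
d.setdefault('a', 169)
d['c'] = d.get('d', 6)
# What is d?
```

After line 1: d = {'a': 9}
After line 2 (setdefault adds 'b'=169): d = {'a': 9, 'b': 169}
After line 3 (setdefault 'a' no-op, already exists): d = {'a': 9, 'b': 169}
After line 4 (get('d', 6) returns default since 'd' not in d): d = {'a': 9, 'b': 169, 'c': 6}

{'a': 9, 'b': 169, 'c': 6}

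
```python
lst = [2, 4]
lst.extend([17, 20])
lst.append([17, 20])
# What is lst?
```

After line 1: lst = [2, 4]
After line 2 (extend unpacks [17, 20]): lst = [2, 4, 17, 20]
After line 3 (append adds [17, 20] as single element): lst = [2, 4, 17, 20, [17, 20]]

[2, 4, 17, 20, [17, 20]]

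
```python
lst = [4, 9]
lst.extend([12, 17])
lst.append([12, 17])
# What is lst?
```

After line 1: lst = [4, 9]
After line 2 (extend unpacks [12, 17]): lst = [4, 9, 12, 17]
After line 3 (append adds [12, 17] as single element): lst = [4, 9, 12, 17, [12, 17]]

[4, 9, 12, 17, [12, 17]]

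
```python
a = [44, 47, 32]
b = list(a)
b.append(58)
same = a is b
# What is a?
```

After line 1: a = [44, 47, 32]
After line 2 (b = list(a) is a shallow copy, new object): a = [44, 47, 32], b = [44, 47, 32]
After line 3 (append only mutates b): a = [44, 47, 32], b = [44, 47, 32, 58]
After line 4 (same = a is b; different objects -> False): same = False

[44, 47, 32]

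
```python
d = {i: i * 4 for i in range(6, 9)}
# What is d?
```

{6: 24, 7: 28, 8: 32}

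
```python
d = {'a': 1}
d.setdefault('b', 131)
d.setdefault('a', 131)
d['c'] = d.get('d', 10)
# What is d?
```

After line 1: d = {'a': 1}
After line 2 (setdefault adds 'b'=131): d = {'a': 1, 'b': 131}
After line 3 (setdefault 'a' no-op, already exists): d = {'a': 1, 'b': 131}
After line 4 (get('d', 10) returns default since 'd' not in d): d = {'a': 1, 'b': 131, 'c': 10}

{'a': 1, 'b': 131, 'c': 10}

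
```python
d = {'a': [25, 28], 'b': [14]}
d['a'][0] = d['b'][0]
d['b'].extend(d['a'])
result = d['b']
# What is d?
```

After line 1: d = {'a': [25, 28], 'b': [14]}
After line 2 (a[0] = b[0] = 14): d = {'a': [14, 28], 'b': [14]}
After line 3 (b.extend(a) appends [14, 28]): d = {'a': [14, 28], 'b': [14, 14, 28]}
After line 4: result = d['b'] = [14, 14, 28]

{'a': [14, 28], 'b': [14, 14, 28]}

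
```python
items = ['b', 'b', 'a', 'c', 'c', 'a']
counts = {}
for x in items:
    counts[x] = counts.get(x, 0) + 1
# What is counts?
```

Initial: counts = {}, items = ['b', 'b', 'a', 'c', 'c', 'a']
See 'b': counts = {'b': 1}
See 'b': counts = {'b': 2}
See 'a': counts = {'b': 2, 'a': 1}
See 'c': counts = {'b': 2, 'a': 1, 'c': 1}
See 'c': counts = {'b': 2, 'a': 1, 'c': 2}
See 'a': counts = {'b': 2, 'a': 2, 'c': 2}

{'b': 2, 'a': 2, 'c': 2}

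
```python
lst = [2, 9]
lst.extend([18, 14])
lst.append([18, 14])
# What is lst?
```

After line 1: lst = [2, 9]
After line 2 (extend unpacks [18, 14]): lst = [2, 9, 18, 14]
After line 3 (append adds [18, 14] as single element): lst = [2, 9, 18, 14, [18, 14]]

[2, 9, 18, 14, [18, 14]]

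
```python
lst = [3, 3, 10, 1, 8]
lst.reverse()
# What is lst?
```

[8, 1, 10, 3, 3]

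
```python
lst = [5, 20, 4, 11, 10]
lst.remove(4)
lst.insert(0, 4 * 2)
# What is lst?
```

After line 1: lst = [5, 20, 4, 11, 10]
After line 2 (remove first 4): lst = [5, 20, 11, 10]
After line 3 (insert 8 at index 0): lst = [8, 5, 20, 11, 10]

[8, 5, 20, 11, 10]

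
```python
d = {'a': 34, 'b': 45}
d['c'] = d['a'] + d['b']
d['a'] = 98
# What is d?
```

After line 1: d = {'a': 34, 'b': 45}
After line 2 (d['c'] = 34 + 45): d = {'a': 34, 'b': 45, 'c': 79}
After line 3: d = {'a': 98, 'b': 45, 'c': 79}

{'a': 98, 'b': 45, 'c': 79}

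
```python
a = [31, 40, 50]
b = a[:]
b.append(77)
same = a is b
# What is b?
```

After line 1: a = [31, 40, 50]
After line 2 (b = a[:] is a shallow copy, new object): a = [31, 40, 50], b = [31, 40, 50]
After line 3 (append only mutates b): a = [31, 40, 50], b = [31, 40, 50, 77]
After line 4 (same = a is b; different objects -> False): same = False

[31, 40, 50, 77]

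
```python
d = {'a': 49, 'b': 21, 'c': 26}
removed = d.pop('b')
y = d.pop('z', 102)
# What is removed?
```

After line 1: d = {'a': 49, 'b': 21, 'c': 26}
After line 2 (pop 'b' returns 21): d = {'a': 49, 'c': 26}, removed = 21
After line 3 (pop 'z' missing, returns default 102): d = {'a': 49, 'c': 26}, y = 102

21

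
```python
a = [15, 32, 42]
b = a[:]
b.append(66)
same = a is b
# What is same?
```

After line 1: a = [15, 32, 42]
After line 2 (b = a[:] is a shallow copy, new object): a = [15, 32, 42], b = [15, 32, 42]
After line 3 (append only mutates b): a = [15, 32, 42], b = [15, 32, 42, 66]
After line 4 (same = a is b; different objects -> False): same = False

False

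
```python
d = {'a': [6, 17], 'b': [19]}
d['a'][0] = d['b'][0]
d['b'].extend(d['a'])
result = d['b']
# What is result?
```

After line 1: d = {'a': [6, 17], 'b': [19]}
After line 2 (a[0] = b[0] = 19): d = {'a': [19, 17], 'b': [19]}
After line 3 (b.extend(a) appends [19, 17]): d = {'a': [19, 17], 'b': [19, 19, 17]}
After line 4: result = d['b'] = [19, 19, 17]

[19, 19, 17]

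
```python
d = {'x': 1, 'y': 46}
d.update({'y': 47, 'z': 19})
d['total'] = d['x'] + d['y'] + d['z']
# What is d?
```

After line 1: d = {'x': 1, 'y': 46}
After line 2 (y overwritten, z added): d = {'x': 1, 'y': 47, 'z': 19}
After line 3 (total = 1 + 47 + 19 = 67): d = {'x': 1, 'y': 47, 'z': 19, 'total': 67}

{'x': 1, 'y': 47, 'z': 19, 'total': 67}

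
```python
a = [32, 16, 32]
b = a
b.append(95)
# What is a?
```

After line 1: a = [32, 16, 32]
After line 2 (b = a is an alias, same object): a = [32, 16, 32], b = [32, 16, 32]
After line 3 (b.append mutates the shared list): a = [32, 16, 32, 95], b = [32, 16, 32, 95]

[32, 16, 32, 95]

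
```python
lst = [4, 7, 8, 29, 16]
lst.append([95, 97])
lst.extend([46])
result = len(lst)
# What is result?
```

After line 1: lst = [4, 7, 8, 29, 16]
After line 2 (append adds [95, 97] as single element): lst = [4, 7, 8, 29, 16, [95, 97]]
After line 3 (extend unpacks [46], adds 46): lst = [4, 7, 8, 29, 16, [95, 97], 46]
After line 4: result = len(lst) = 7

7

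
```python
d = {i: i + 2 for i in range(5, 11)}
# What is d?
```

{5: 7, 6: 8, 7: 9, 8: 10, 9: 11, 10: 12}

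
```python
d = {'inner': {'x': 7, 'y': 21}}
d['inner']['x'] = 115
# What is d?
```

After line 1: d = {'inner': {'x': 7, 'y': 21}}
After line 2 (inner x overwritten): d = {'inner': {'x': 115, 'y': 21}}

{'inner': {'x': 115, 'y': 21}}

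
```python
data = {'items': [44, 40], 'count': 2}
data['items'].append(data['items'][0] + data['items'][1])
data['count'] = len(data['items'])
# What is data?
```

After line 1: data = {'items': [44, 40], 'count': 2}
After line 2 (append 44 + 40 = 84): data = {'items': [44, 40, 84], 'count': 2}
After line 3 (count = len(items) = 3): data = {'items': [44, 40, 84], 'count': 3}

{'items': [44, 40, 84], 'count': 3}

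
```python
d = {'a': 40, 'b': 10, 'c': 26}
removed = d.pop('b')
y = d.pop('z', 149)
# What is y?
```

After line 1: d = {'a': 40, 'b': 10, 'c': 26}
After line 2 (pop 'b' returns 10): d = {'a': 40, 'c': 26}, removed = 10
After line 3 (pop 'z' missing, returns default 149): d = {'a': 40, 'c': 26}, y = 149

149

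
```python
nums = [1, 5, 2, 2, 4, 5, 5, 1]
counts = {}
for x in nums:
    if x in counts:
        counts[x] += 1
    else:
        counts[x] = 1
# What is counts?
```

Initial: counts = {}, nums = [1, 5, 2, 2, 4, 5, 5, 1]
See 1: counts = {1: 1}
See 5: counts = {1: 1, 5: 1}
See 2: counts = {1: 1, 5: 1, 2: 1}
See 2: counts = {1: 1, 5: 1, 2: 2}
See 4: counts = {1: 1, 5: 1, 2: 2, 4: 1}
See 5: counts = {1: 1, 5: 2, 2: 2, 4: 1}
See 5: counts = {1: 1, 5: 3, 2: 2, 4: 1}
See 1: counts = {1: 2, 5: 3, 2: 2, 4: 1}

{1: 2, 5: 3, 2: 2, 4: 1}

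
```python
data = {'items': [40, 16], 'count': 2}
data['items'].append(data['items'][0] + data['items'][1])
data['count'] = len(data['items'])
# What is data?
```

After line 1: data = {'items': [40, 16], 'count': 2}
After line 2 (append 40 + 16 = 56): data = {'items': [40, 16, 56], 'count': 2}
After line 3 (count = len(items) = 3): data = {'items': [40, 16, 56], 'count': 3}

{'items': [40, 16, 56], 'count': 3}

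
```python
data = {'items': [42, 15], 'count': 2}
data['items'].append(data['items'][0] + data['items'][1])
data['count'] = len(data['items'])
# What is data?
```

After line 1: data = {'items': [42, 15], 'count': 2}
After line 2 (append 42 + 15 = 57): data = {'items': [42, 15, 57], 'count': 2}
After line 3 (count = len(items) = 3): data = {'items': [42, 15, 57], 'count': 3}

{'items': [42, 15, 57], 'count': 3}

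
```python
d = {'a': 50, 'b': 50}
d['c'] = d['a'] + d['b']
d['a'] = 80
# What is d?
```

After line 1: d = {'a': 50, 'b': 50}
After line 2 (d['c'] = 50 + 50): d = {'a': 50, 'b': 50, 'c': 100}
After line 3: d = {'a': 80, 'b': 50, 'c': 100}

{'a': 80, 'b': 50, 'c': 100}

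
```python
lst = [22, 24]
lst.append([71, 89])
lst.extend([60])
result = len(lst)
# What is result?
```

After line 1: lst = [22, 24]
After line 2 (append adds [71, 89] as single element): lst = [22, 24, [71, 89]]
After line 3 (extend unpacks [60], adds 60): lst = [22, 24, [71, 89], 60]
After line 4: result = len(lst) = 4

4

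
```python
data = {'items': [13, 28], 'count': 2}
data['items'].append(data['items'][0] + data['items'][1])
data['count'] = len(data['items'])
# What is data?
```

After line 1: data = {'items': [13, 28], 'count': 2}
After line 2 (append 13 + 28 = 41): data = {'items': [13, 28, 41], 'count': 2}
After line 3 (count = len(items) = 3): data = {'items': [13, 28, 41], 'count': 3}

{'items': [13, 28, 41], 'count': 3}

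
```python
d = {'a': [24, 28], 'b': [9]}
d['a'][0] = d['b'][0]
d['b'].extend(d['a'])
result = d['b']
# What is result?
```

After line 1: d = {'a': [24, 28], 'b': [9]}
After line 2 (a[0] = b[0] = 9): d = {'a': [9, 28], 'b': [9]}
After line 3 (b.extend(a) appends [9, 28]): d = {'a': [9, 28], 'b': [9, 9, 28]}
After line 4: result = d['b'] = [9, 9, 28]

[9, 9, 28]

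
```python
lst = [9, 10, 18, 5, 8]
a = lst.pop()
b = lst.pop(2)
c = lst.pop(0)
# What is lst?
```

After line 1: lst = [9, 10, 18, 5, 8]
After line 2 (pop() -> a = 8): lst = [9, 10, 18, 5]
After line 3 (pop(2) -> b = 18): lst = [9, 10, 5]
After line 4 (pop(0) -> c = 9): lst = [10, 5]

[10, 5]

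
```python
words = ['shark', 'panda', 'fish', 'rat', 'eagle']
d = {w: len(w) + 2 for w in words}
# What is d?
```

{'shark': 7, 'panda': 7, 'fish': 6, 'rat': 5, 'eagle': 7}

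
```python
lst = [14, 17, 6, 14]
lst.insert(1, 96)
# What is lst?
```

[14, 96, 17, 6, 14]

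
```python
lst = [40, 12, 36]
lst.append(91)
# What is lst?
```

[40, 12, 36, 91]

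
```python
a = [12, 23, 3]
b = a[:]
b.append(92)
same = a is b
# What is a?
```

After line 1: a = [12, 23, 3]
After line 2 (b = a[:] is a shallow copy, new object): a = [12, 23, 3], b = [12, 23, 3]
After line 3 (append only mutates b): a = [12, 23, 3], b = [12, 23, 3, 92]
After line 4 (same = a is b; different objects -> False): same = False

[12, 23, 3]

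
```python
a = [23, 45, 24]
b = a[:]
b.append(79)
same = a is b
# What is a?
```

After line 1: a = [23, 45, 24]
After line 2 (b = a[:] is a shallow copy, new object): a = [23, 45, 24], b = [23, 45, 24]
After line 3 (append only mutates b): a = [23, 45, 24], b = [23, 45, 24, 79]
After line 4 (same = a is b; different objects -> False): same = False

[23, 45, 24]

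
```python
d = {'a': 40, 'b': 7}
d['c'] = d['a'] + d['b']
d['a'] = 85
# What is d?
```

After line 1: d = {'a': 40, 'b': 7}
After line 2 (d['c'] = 40 + 7): d = {'a': 40, 'b': 7, 'c': 47}
After line 3: d = {'a': 85, 'b': 7, 'c': 47}

{'a': 85, 'b': 7, 'c': 47}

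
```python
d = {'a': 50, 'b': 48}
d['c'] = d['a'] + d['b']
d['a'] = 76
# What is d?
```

After line 1: d = {'a': 50, 'b': 48}
After line 2 (d['c'] = 50 + 48): d = {'a': 50, 'b': 48, 'c': 98}
After line 3: d = {'a': 76, 'b': 48, 'c': 98}

{'a': 76, 'b': 48, 'c': 98}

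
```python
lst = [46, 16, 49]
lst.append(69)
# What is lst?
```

[46, 16, 49, 69]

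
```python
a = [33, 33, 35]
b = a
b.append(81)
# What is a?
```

After line 1: a = [33, 33, 35]
After line 2 (b = a is an alias, same object): a = [33, 33, 35], b = [33, 33, 35]
After line 3 (b.append mutates the shared list): a = [33, 33, 35, 81], b = [33, 33, 35, 81]

[33, 33, 35, 81]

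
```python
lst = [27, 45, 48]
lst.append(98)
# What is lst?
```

[27, 45, 48, 98]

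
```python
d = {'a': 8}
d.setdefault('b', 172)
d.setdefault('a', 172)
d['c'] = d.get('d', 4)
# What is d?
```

After line 1: d = {'a': 8}
After line 2 (setdefault adds 'b'=172): d = {'a': 8, 'b': 172}
After line 3 (setdefault 'a' no-op, already exists): d = {'a': 8, 'b': 172}
After line 4 (get('d', 4) returns default since 'd' not in d): d = {'a': 8, 'b': 172, 'c': 4}

{'a': 8, 'b': 172, 'c': 4}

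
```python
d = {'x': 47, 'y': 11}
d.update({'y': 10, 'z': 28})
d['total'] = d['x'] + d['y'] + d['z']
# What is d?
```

After line 1: d = {'x': 47, 'y': 11}
After line 2 (y overwritten, z added): d = {'x': 47, 'y': 10, 'z': 28}
After line 3 (total = 47 + 10 + 28 = 85): d = {'x': 47, 'y': 10, 'z': 28, 'total': 85}

{'x': 47, 'y': 10, 'z': 28, 'total': 85}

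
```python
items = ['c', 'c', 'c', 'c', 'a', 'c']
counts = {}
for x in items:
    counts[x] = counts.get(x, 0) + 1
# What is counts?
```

Initial: counts = {}, items = ['c', 'c', 'c', 'c', 'a', 'c']
See 'c': counts = {'c': 1}
See 'c': counts = {'c': 2}
See 'c': counts = {'c': 3}
See 'c': counts = {'c': 4}
See 'a': counts = {'c': 4, 'a': 1}
See 'c': counts = {'c': 5, 'a': 1}

{'c': 5, 'a': 1}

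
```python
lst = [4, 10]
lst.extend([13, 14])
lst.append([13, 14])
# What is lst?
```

After line 1: lst = [4, 10]
After line 2 (extend unpacks [13, 14]): lst = [4, 10, 13, 14]
After line 3 (append adds [13, 14] as single element): lst = [4, 10, 13, 14, [13, 14]]

[4, 10, 13, 14, [13, 14]]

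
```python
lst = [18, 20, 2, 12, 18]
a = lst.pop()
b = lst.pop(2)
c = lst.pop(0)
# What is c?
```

After line 1: lst = [18, 20, 2, 12, 18]
After line 2 (pop() -> a = 18): lst = [18, 20, 2, 12]
After line 3 (pop(2) -> b = 2): lst = [18, 20, 12]
After line 4 (pop(0) -> c = 18): lst = [20, 12]

18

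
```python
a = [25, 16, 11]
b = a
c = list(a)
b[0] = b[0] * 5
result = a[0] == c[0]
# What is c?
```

After line 1: a = [25, 16, 11]
After line 2 (b = a, alias): a = [25, 16, 11], b = [25, 16, 11]
After line 3 (c = list(a) is a copy, new object): c = [25, 16, 11]
After line 4 (b[0] = 25 * 5 = 125; mutates shared a/b): a = b = [125, 16, 11], c = [25, 16, 11]
After line 5 (a[0] = 125, c[0] = 25; result = False)

[25, 16, 11]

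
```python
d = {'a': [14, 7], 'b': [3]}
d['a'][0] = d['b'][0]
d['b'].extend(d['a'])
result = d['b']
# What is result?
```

After line 1: d = {'a': [14, 7], 'b': [3]}
After line 2 (a[0] = b[0] = 3): d = {'a': [3, 7], 'b': [3]}
After line 3 (b.extend(a) appends [3, 7]): d = {'a': [3, 7], 'b': [3, 3, 7]}
After line 4: result = d['b'] = [3, 3, 7]

[3, 3, 7]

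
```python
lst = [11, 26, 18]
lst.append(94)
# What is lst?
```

[11, 26, 18, 94]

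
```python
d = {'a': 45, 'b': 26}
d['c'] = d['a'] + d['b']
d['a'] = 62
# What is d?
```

After line 1: d = {'a': 45, 'b': 26}
After line 2 (d['c'] = 45 + 26): d = {'a': 45, 'b': 26, 'c': 71}
After line 3: d = {'a': 62, 'b': 26, 'c': 71}

{'a': 62, 'b': 26, 'c': 71}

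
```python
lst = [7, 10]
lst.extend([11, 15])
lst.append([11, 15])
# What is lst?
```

After line 1: lst = [7, 10]
After line 2 (extend unpacks [11, 15]): lst = [7, 10, 11, 15]
After line 3 (append adds [11, 15] as single element): lst = [7, 10, 11, 15, [11, 15]]

[7, 10, 11, 15, [11, 15]]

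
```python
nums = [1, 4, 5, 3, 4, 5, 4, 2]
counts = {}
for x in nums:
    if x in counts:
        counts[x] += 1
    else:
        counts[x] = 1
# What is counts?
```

Initial: counts = {}, nums = [1, 4, 5, 3, 4, 5, 4, 2]
See 1: counts = {1: 1}
See 4: counts = {1: 1, 4: 1}
See 5: counts = {1: 1, 4: 1, 5: 1}
See 3: counts = {1: 1, 4: 1, 5: 1, 3: 1}
See 4: counts = {1: 1, 4: 2, 5: 1, 3: 1}
See 5: counts = {1: 1, 4: 2, 5: 2, 3: 1}
See 4: counts = {1: 1, 4: 3, 5: 2, 3: 1}
See 2: counts = {1: 1, 4: 3, 5: 2, 3: 1, 2: 1}

{1: 1, 4: 3, 5: 2, 3: 1, 2: 1}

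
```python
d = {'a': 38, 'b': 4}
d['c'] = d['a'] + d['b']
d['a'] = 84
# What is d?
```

After line 1: d = {'a': 38, 'b': 4}
After line 2 (d['c'] = 38 + 4): d = {'a': 38, 'b': 4, 'c': 42}
After line 3: d = {'a': 84, 'b': 4, 'c': 42}

{'a': 84, 'b': 4, 'c': 42}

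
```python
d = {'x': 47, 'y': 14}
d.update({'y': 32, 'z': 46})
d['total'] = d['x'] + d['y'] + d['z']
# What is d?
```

After line 1: d = {'x': 47, 'y': 14}
After line 2 (y overwritten, z added): d = {'x': 47, 'y': 32, 'z': 46}
After line 3 (total = 47 + 32 + 46 = 125): d = {'x': 47, 'y': 32, 'z': 46, 'total': 125}

{'x': 47, 'y': 32, 'z': 46, 'total': 125}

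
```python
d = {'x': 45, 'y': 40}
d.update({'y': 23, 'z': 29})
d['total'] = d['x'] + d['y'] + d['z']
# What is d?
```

After line 1: d = {'x': 45, 'y': 40}
After line 2 (y overwritten, z added): d = {'x': 45, 'y': 23, 'z': 29}
After line 3 (total = 45 + 23 + 29 = 97): d = {'x': 45, 'y': 23, 'z': 29, 'total': 97}

{'x': 45, 'y': 23, 'z': 29, 'total': 97}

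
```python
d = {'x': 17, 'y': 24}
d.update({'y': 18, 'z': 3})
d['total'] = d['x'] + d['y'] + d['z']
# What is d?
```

After line 1: d = {'x': 17, 'y': 24}
After line 2 (y overwritten, z added): d = {'x': 17, 'y': 18, 'z': 3}
After line 3 (total = 17 + 18 + 3 = 38): d = {'x': 17, 'y': 18, 'z': 3, 'total': 38}

{'x': 17, 'y': 18, 'z': 3, 'total': 38}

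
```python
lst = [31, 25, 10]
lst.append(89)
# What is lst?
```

[31, 25, 10, 89]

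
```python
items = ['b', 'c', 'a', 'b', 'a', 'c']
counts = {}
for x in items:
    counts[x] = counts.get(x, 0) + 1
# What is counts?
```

Initial: counts = {}, items = ['b', 'c', 'a', 'b', 'a', 'c']
See 'b': counts = {'b': 1}
See 'c': counts = {'b': 1, 'c': 1}
See 'a': counts = {'b': 1, 'c': 1, 'a': 1}
See 'b': counts = {'b': 2, 'c': 1, 'a': 1}
See 'a': counts = {'b': 2, 'c': 1, 'a': 2}
See 'c': counts = {'b': 2, 'c': 2, 'a': 2}

{'b': 2, 'c': 2, 'a': 2}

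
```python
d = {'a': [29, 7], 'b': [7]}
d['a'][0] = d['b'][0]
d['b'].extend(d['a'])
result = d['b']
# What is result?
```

After line 1: d = {'a': [29, 7], 'b': [7]}
After line 2 (a[0] = b[0] = 7): d = {'a': [7, 7], 'b': [7]}
After line 3 (b.extend(a) appends [7, 7]): d = {'a': [7, 7], 'b': [7, 7, 7]}
After line 4: result = d['b'] = [7, 7, 7]

[7, 7, 7]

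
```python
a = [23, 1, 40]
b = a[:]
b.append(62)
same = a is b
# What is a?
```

After line 1: a = [23, 1, 40]
After line 2 (b = a[:] is a shallow copy, new object): a = [23, 1, 40], b = [23, 1, 40]
After line 3 (append only mutates b): a = [23, 1, 40], b = [23, 1, 40, 62]
After line 4 (same = a is b; different objects -> False): same = False

[23, 1, 40]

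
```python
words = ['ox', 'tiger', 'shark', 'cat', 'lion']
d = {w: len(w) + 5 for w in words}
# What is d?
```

{'ox': 7, 'tiger': 10, 'shark': 10, 'cat': 8, 'lion': 9}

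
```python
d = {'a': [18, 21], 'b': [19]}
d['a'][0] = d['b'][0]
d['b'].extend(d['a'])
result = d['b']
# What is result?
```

After line 1: d = {'a': [18, 21], 'b': [19]}
After line 2 (a[0] = b[0] = 19): d = {'a': [19, 21], 'b': [19]}
After line 3 (b.extend(a) appends [19, 21]): d = {'a': [19, 21], 'b': [19, 19, 21]}
After line 4: result = d['b'] = [19, 19, 21]

[19, 19, 21]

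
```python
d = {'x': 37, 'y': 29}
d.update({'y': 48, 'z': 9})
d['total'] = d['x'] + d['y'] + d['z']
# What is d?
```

After line 1: d = {'x': 37, 'y': 29}
After line 2 (y overwritten, z added): d = {'x': 37, 'y': 48, 'z': 9}
After line 3 (total = 37 + 48 + 9 = 94): d = {'x': 37, 'y': 48, 'z': 9, 'total': 94}

{'x': 37, 'y': 48, 'z': 9, 'total': 94}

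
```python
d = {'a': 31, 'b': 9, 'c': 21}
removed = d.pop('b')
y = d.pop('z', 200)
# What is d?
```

After line 1: d = {'a': 31, 'b': 9, 'c': 21}
After line 2 (pop 'b' returns 9): d = {'a': 31, 'c': 21}, removed = 9
After line 3 (pop 'z' missing, returns default 200): d = {'a': 31, 'c': 21}, y = 200

{'a': 31, 'c': 21}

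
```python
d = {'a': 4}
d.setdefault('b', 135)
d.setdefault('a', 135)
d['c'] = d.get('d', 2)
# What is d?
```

After line 1: d = {'a': 4}
After line 2 (setdefault adds 'b'=135): d = {'a': 4, 'b': 135}
After line 3 (setdefault 'a' no-op, already exists): d = {'a': 4, 'b': 135}
After line 4 (get('d', 2) returns default since 'd' not in d): d = {'a': 4, 'b': 135, 'c': 2}

{'a': 4, 'b': 135, 'c': 2}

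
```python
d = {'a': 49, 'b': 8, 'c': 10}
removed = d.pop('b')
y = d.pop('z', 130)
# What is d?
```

After line 1: d = {'a': 49, 'b': 8, 'c': 10}
After line 2 (pop 'b' returns 8): d = {'a': 49, 'c': 10}, removed = 8
After line 3 (pop 'z' missing, returns default 130): d = {'a': 49, 'c': 10}, y = 130

{'a': 49, 'c': 10}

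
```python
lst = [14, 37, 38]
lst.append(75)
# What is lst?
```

[14, 37, 38, 75]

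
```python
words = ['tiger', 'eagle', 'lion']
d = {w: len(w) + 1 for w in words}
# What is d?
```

{'tiger': 6, 'eagle': 6, 'lion': 5}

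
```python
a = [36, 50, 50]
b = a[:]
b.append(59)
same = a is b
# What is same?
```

After line 1: a = [36, 50, 50]
After line 2 (b = a[:] is a shallow copy, new object): a = [36, 50, 50], b = [36, 50, 50]
After line 3 (append only mutates b): a = [36, 50, 50], b = [36, 50, 50, 59]
After line 4 (same = a is b; different objects -> False): same = False

False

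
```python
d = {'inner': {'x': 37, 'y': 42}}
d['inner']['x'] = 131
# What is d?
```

After line 1: d = {'inner': {'x': 37, 'y': 42}}
After line 2 (inner x overwritten): d = {'inner': {'x': 131, 'y': 42}}

{'inner': {'x': 131, 'y': 42}}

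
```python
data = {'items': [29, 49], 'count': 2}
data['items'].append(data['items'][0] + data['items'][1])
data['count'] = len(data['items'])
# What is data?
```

After line 1: data = {'items': [29, 49], 'count': 2}
After line 2 (append 29 + 49 = 78): data = {'items': [29, 49, 78], 'count': 2}
After line 3 (count = len(items) = 3): data = {'items': [29, 49, 78], 'count': 3}

{'items': [29, 49, 78], 'count': 3}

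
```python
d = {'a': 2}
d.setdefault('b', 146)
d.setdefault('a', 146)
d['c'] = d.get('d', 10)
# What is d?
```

After line 1: d = {'a': 2}
After line 2 (setdefault adds 'b'=146): d = {'a': 2, 'b': 146}
After line 3 (setdefault 'a' no-op, already exists): d = {'a': 2, 'b': 146}
After line 4 (get('d', 10) returns default since 'd' not in d): d = {'a': 2, 'b': 146, 'c': 10}

{'a': 2, 'b': 146, 'c': 10}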